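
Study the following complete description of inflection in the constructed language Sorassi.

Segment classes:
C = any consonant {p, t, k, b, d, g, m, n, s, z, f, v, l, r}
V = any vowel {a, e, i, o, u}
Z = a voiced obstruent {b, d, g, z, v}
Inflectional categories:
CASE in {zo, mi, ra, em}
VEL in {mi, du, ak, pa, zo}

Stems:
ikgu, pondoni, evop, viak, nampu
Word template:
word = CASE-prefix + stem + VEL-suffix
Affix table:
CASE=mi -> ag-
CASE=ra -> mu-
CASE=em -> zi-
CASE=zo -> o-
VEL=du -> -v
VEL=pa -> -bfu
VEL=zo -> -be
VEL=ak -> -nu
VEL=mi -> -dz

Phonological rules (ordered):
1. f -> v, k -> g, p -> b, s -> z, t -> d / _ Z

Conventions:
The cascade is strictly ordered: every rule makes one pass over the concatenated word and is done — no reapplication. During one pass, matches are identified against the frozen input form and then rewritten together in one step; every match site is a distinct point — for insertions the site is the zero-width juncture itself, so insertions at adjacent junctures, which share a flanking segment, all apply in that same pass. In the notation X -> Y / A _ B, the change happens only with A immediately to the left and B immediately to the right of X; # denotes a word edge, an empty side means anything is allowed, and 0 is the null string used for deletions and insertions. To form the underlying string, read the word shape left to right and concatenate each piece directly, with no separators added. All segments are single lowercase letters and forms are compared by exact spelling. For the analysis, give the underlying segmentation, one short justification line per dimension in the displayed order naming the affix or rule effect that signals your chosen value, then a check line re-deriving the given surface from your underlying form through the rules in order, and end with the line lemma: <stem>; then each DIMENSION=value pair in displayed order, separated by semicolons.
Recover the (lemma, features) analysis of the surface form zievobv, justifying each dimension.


underlying: zi-evop-v
CASE=em - signalled by the affix zi-
VEL=du - signalled by the affix -v
check: zievopv -> zievobv
lemma: evop; CASE=em; VEL=du


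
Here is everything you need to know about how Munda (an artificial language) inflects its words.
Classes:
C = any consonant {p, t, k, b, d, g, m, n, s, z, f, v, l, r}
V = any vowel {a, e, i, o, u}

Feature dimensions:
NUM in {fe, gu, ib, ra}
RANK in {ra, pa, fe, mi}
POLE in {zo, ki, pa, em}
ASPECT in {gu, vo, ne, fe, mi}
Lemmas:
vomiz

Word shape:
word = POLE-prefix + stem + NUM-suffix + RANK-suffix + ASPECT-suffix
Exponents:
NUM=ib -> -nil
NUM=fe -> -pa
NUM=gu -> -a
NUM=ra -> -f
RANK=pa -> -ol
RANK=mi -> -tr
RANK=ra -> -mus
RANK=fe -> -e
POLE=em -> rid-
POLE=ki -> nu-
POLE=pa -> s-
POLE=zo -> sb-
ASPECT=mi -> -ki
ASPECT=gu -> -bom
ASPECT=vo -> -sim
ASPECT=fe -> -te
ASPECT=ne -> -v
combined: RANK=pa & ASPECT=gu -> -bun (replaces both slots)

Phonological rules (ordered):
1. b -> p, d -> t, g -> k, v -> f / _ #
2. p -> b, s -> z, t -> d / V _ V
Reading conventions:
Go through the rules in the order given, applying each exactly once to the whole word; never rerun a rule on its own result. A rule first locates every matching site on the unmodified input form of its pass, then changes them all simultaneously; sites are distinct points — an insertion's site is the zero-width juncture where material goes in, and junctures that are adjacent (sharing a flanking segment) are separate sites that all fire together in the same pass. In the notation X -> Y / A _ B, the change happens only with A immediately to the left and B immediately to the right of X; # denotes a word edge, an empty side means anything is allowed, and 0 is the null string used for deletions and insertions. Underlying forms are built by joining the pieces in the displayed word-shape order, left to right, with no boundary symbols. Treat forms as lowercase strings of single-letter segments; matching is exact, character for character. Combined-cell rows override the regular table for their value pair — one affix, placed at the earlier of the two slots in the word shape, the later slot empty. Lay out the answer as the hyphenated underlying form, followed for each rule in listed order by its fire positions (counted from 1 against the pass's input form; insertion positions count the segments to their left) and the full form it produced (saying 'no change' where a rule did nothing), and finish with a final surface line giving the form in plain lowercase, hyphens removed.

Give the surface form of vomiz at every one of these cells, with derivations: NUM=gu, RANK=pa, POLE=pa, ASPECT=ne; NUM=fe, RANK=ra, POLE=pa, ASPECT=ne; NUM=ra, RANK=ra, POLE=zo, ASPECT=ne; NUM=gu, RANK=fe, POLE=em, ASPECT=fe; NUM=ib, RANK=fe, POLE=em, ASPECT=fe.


cell NUM=gu, RANK=pa, POLE=pa, ASPECT=ne:
underlying: s-vomiz-a-ol-v
1. b -> p, d -> t, g -> k, v -> f / _ #: fires at position(s) 10: svomizaolf
2. p -> b, s -> z, t -> d / V _ V: no change
surface: svomizaolf

cell NUM=fe, RANK=ra, POLE=pa, ASPECT=ne:
underlying: s-vomiz-pa-mus-v
1. b -> p, d -> t, g -> k, v -> f / _ #: fires at position(s) 12: svomizpamusf
2. p -> b, s -> z, t -> d / V _ V: no change
surface: svomizpamusf

cell NUM=ra, RANK=ra, POLE=zo, ASPECT=ne:
underlying: sb-vomiz-f-mus-v
1. b -> p, d -> t, g -> k, v -> f / _ #: fires at position(s) 12: sbvomizfmusf
2. p -> b, s -> z, t -> d / V _ V: no change
surface: sbvomizfmusf

cell NUM=gu, RANK=fe, POLE=em, ASPECT=fe:
underlying: rid-vomiz-a-e-te
1. b -> p, d -> t, g -> k, v -> f / _ #: no change
2. p -> b, s -> z, t -> d / V _ V: fires at position(s) 11: ridvomizaede
surface: ridvomizaede

cell NUM=ib, RANK=fe, POLE=em, ASPECT=fe:
underlying: rid-vomiz-nil-e-te
1. b -> p, d -> t, g -> k, v -> f / _ #: no change
2. p -> b, s -> z, t -> d / V _ V: fires at position(s) 13: ridvomiznilede
surface: ridvomiznilede


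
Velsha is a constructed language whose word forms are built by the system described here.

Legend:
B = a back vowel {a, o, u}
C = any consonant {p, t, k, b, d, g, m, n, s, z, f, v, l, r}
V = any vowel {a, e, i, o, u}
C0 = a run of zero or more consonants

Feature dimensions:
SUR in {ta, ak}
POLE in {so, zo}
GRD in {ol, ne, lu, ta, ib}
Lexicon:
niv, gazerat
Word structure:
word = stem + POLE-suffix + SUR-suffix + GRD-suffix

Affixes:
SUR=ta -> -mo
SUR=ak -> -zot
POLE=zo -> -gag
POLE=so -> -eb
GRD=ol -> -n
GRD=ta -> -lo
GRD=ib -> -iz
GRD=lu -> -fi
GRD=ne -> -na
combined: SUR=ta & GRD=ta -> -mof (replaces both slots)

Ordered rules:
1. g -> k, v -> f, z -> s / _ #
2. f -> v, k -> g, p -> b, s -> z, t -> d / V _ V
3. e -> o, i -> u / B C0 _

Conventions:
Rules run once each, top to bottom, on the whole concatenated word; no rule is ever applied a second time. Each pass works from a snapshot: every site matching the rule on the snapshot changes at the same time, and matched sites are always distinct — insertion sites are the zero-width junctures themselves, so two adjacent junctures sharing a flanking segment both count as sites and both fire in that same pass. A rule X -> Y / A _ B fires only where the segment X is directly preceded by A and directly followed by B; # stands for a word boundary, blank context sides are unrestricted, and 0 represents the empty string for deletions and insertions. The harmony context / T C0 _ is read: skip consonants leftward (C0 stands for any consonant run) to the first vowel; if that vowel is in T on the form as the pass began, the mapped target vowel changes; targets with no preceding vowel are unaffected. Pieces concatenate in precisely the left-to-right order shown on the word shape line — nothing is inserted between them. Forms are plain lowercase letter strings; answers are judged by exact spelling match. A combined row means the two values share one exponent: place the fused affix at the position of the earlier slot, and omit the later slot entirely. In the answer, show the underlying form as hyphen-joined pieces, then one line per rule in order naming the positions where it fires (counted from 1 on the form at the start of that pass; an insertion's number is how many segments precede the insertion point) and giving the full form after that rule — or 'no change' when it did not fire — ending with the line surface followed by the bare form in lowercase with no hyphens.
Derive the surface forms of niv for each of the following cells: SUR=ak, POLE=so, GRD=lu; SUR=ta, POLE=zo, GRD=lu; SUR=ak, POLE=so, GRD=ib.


cell SUR=ak, POLE=so, GRD=lu:
underlying: niv-eb-zot-fi
1. g -> k, v -> f, z -> s / _ #: no change
2. f -> v, k -> g, p -> b, s -> z, t -> d / V _ V: no change
3. e -> o, i -> u / B C0 _: fires at position(s) 10: nivebzotfu
surface: nivebzotfu

cell SUR=ta, POLE=zo, GRD=lu:
underlying: niv-gag-mo-fi
1. g -> k, v -> f, z -> s / _ #: no change
2. f -> v, k -> g, p -> b, s -> z, t -> d / V _ V: fires at position(s) 9: nivgagmovi
3. e -> o, i -> u / B C0 _: fires at position(s) 10: nivgagmovu
surface: nivgagmovu

cell SUR=ak, POLE=so, GRD=ib:
underlying: niv-eb-zot-iz
1. g -> k, v -> f, z -> s / _ #: fires at position(s) 10: nivebzotis
2. f -> v, k -> g, p -> b, s -> z, t -> d / V _ V: fires at position(s) 8: nivebzodis
3. e -> o, i -> u / B C0 _: fires at position(s) 9: nivebzodus
surface: nivebzodus


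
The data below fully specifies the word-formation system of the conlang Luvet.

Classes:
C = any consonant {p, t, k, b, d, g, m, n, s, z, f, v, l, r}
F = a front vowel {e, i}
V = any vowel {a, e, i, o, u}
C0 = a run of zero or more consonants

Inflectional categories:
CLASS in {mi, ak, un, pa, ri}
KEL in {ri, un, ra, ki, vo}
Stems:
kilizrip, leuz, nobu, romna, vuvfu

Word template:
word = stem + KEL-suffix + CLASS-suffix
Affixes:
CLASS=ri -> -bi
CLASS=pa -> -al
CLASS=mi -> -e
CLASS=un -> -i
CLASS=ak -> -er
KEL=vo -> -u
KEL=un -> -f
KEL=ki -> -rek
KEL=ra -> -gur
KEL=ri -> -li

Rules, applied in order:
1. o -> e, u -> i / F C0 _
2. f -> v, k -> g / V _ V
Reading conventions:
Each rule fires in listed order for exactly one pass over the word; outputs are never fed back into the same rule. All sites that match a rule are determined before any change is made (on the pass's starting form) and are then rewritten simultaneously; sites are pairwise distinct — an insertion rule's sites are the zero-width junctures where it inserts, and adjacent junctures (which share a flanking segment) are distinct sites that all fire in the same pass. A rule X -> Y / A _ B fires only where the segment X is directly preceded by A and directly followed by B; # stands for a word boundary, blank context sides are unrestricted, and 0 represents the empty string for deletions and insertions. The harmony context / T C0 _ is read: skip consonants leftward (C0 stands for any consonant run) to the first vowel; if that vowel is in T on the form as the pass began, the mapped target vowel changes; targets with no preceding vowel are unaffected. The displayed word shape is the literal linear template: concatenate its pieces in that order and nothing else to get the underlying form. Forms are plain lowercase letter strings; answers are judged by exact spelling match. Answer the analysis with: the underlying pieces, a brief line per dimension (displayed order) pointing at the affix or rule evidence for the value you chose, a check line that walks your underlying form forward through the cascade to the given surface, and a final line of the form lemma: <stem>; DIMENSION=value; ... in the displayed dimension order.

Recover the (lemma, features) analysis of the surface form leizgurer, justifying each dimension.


underlying: leuz-gur-er
CLASS=ak - signalled by the affix -er
KEL=ra - signalled by the affix -gur
check: leuzgurer -> leizgurer -> leizgurer
lemma: leuz; CLASS=ak; KEL=ra


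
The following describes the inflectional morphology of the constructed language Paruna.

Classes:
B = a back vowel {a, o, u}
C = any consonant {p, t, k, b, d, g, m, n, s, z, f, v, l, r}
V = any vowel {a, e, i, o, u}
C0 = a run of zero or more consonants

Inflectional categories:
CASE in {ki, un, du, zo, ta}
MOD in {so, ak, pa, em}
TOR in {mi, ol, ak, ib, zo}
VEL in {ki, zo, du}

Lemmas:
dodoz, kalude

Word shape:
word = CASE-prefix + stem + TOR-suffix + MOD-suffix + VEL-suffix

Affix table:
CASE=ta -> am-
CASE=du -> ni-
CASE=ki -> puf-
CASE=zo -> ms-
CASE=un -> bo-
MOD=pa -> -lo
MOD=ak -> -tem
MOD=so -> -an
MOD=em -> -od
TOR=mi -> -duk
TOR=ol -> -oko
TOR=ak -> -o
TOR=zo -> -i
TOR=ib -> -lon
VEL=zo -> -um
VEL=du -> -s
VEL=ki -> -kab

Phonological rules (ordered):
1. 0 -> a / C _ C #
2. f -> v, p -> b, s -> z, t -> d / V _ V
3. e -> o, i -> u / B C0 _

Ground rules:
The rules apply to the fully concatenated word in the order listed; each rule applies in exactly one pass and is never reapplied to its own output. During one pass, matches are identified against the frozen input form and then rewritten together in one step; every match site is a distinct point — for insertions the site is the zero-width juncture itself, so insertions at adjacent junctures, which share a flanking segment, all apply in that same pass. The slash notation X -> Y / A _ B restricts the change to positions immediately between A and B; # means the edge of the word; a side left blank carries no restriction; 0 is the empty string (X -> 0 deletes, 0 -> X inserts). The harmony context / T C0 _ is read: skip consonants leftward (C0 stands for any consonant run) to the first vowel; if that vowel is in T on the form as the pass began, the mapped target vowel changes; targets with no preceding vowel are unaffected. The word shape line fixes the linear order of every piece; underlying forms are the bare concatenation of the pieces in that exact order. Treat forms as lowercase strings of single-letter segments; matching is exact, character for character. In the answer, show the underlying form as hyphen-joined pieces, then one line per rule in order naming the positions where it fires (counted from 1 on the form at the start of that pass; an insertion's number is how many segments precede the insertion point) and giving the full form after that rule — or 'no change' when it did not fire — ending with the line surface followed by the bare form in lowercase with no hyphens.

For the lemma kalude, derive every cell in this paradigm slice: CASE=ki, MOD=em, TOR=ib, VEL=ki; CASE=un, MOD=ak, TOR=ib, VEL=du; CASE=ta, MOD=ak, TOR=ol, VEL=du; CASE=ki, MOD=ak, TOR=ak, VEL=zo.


cell CASE=ki, MOD=em, TOR=ib, VEL=ki:
underlying: puf-kalude-lon-od-kab
1. 0 -> a / C _ C #: no change
2. f -> v, p -> b, s -> z, t -> d / V _ V: no change
3. e -> o, i -> u / B C0 _: fires at position(s) 9: pufkaludolonodkab
surface: pufkaludolonodkab

cell CASE=un, MOD=ak, TOR=ib, VEL=du:
underlying: bo-kalude-lon-tem-s
1. 0 -> a / C _ C #: inserts after position(s) 14: bokaludelontemas
2. f -> v, p -> b, s -> z, t -> d / V _ V: no change
3. e -> o, i -> u / B C0 _: fires at position(s) 8, 13: bokaludolontomas
surface: bokaludolontomas

cell CASE=ta, MOD=ak, TOR=ol, VEL=du:
underlying: am-kalude-oko-tem-s
1. 0 -> a / C _ C #: inserts after position(s) 14: amkaludeokotemas
2. f -> v, p -> b, s -> z, t -> d / V _ V: fires at position(s) 12: amkaludeokodemas
3. e -> o, i -> u / B C0 _: fires at position(s) 8, 13: amkaludookodomas
surface: amkaludookodomas

cell CASE=ki, MOD=ak, TOR=ak, VEL=zo:
underlying: puf-kalude-o-tem-um
1. 0 -> a / C _ C #: no change
2. f -> v, p -> b, s -> z, t -> d / V _ V: fires at position(s) 11: pufkaludeodemum
3. e -> o, i -> u / B C0 _: fires at position(s) 9, 12: pufkaludoodomum
surface: pufkaludoodomum


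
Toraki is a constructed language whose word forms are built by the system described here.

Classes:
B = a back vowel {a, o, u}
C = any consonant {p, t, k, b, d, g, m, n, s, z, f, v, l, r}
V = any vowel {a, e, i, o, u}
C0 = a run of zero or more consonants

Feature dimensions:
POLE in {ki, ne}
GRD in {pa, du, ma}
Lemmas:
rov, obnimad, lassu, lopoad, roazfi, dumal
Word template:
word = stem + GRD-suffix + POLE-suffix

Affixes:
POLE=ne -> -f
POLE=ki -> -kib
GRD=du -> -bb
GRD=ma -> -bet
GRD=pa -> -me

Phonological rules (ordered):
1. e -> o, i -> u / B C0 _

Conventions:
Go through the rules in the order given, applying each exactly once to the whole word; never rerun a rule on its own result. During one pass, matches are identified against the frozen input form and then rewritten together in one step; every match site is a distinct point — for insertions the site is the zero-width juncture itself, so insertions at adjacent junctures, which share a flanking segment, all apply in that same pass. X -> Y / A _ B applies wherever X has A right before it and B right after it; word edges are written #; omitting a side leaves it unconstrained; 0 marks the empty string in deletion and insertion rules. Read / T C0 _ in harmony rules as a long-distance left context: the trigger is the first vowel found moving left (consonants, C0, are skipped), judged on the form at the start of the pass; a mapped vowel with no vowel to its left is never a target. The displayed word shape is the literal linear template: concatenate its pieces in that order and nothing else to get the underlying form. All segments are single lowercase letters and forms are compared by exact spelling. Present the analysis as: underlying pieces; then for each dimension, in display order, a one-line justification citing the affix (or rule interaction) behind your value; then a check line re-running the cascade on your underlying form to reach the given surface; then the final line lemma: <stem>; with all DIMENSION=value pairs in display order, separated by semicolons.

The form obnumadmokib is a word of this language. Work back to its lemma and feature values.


underlying: obnimad-me-kib
POLE=ki - signalled by the affix -kib
GRD=pa - signalled by the affix -me
check: obnimadmekib -> obnumadmokib
lemma: obnimad; POLE=ki; GRD=pa


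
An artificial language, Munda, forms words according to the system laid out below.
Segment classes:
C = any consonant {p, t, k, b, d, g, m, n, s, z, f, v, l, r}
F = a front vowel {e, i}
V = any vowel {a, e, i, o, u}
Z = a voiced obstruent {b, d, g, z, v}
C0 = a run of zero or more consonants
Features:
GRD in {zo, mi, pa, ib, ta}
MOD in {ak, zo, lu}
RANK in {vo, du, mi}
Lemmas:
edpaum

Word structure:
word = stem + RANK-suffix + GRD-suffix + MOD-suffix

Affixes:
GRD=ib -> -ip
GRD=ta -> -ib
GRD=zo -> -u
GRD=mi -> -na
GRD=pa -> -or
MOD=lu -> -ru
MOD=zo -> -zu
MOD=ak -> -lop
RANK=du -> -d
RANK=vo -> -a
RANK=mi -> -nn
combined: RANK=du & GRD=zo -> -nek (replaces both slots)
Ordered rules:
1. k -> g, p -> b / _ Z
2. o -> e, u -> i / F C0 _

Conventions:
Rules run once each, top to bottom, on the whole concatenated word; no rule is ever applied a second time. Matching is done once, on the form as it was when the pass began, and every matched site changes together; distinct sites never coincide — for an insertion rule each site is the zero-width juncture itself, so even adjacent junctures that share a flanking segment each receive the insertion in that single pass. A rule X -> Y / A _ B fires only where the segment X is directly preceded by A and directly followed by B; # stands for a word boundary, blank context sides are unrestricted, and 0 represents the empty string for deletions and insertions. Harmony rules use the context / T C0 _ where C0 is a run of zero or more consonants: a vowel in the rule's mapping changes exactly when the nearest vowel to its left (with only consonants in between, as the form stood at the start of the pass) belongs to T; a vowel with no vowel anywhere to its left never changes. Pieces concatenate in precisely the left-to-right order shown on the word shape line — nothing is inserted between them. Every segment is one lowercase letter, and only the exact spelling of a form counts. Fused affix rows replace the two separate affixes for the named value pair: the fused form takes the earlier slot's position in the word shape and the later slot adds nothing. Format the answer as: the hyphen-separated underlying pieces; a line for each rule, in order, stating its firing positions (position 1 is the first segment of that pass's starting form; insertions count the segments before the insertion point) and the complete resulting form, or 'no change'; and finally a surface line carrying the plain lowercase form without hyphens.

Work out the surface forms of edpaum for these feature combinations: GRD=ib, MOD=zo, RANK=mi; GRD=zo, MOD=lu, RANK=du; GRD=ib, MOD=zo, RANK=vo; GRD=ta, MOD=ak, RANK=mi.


cell GRD=ib, MOD=zo, RANK=mi:
underlying: edpaum-nn-ip-zu
1. k -> g, p -> b / _ Z: fires at position(s) 10: edpaumnnibzu
2. o -> e, u -> i / F C0 _: fires at position(s) 12: edpaumnnibzi
surface: edpaumnnibzi

cell GRD=zo, MOD=lu, RANK=du:
underlying: edpaum-nek-ru
1. k -> g, p -> b / _ Z: no change
2. o -> e, u -> i / F C0 _: fires at position(s) 11: edpaumnekri
surface: edpaumnekri

cell GRD=ib, MOD=zo, RANK=vo:
underlying: edpaum-a-ip-zu
1. k -> g, p -> b / _ Z: fires at position(s) 9: edpaumaibzu
2. o -> e, u -> i / F C0 _: fires at position(s) 11: edpaumaibzi
surface: edpaumaibzi

cell GRD=ta, MOD=ak, RANK=mi:
underlying: edpaum-nn-ib-lop
1. k -> g, p -> b / _ Z: no change
2. o -> e, u -> i / F C0 _: fires at position(s) 12: edpaumnniblep
surface: edpaumnniblep


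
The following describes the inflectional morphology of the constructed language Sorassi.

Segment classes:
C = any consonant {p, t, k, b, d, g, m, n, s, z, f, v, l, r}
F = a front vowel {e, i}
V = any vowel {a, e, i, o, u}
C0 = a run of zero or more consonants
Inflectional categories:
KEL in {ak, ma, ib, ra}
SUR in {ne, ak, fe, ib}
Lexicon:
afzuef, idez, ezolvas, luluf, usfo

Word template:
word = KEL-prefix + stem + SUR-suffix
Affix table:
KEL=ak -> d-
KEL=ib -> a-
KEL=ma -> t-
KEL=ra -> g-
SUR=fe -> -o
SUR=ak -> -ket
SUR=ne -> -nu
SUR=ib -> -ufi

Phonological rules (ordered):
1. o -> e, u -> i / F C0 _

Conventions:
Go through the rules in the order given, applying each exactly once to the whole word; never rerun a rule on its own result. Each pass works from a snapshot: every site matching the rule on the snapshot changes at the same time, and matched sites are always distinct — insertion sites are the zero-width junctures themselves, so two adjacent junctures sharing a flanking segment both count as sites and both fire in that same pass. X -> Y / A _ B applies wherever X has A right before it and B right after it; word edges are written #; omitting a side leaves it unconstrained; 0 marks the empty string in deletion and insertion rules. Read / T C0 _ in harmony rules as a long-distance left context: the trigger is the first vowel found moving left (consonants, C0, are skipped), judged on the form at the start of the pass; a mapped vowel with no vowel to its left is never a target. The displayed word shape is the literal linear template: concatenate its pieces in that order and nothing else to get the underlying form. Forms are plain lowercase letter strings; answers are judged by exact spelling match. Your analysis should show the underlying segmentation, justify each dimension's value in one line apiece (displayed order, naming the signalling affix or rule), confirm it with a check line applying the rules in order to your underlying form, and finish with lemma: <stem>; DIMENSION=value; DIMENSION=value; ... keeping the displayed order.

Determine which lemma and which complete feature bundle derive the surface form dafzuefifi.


underlying: d-afzuef-ufi
KEL=ak - signalled by the affix d-
SUR=ib - signalled by the affix -ufi
check: dafzuefufi -> dafzuefifi
lemma: afzuef; KEL=ak; SUR=ib


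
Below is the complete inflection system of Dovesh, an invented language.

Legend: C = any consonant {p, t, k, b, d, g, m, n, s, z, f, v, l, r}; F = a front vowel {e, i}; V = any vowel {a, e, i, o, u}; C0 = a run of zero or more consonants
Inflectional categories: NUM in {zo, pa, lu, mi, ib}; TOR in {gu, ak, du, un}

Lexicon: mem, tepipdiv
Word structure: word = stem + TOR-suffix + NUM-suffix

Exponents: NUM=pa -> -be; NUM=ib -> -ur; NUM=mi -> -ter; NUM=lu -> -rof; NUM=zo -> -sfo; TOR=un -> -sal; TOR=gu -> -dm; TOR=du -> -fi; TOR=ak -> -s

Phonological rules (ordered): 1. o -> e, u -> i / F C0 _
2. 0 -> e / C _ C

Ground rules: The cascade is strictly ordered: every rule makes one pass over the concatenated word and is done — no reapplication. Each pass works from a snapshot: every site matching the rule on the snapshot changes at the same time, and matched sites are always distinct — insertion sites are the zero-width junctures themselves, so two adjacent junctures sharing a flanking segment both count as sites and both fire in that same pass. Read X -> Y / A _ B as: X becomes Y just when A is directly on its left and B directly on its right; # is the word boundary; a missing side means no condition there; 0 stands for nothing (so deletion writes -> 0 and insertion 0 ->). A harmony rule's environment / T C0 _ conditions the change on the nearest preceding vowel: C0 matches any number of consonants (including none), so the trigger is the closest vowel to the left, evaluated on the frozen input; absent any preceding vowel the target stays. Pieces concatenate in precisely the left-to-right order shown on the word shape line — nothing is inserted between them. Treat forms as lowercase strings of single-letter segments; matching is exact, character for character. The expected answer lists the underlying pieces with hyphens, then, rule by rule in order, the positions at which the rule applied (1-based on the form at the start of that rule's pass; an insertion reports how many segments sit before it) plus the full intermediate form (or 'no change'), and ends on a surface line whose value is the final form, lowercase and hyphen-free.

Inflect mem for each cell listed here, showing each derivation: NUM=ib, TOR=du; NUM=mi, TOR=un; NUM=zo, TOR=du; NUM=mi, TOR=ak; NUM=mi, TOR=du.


cell NUM=ib, TOR=du:
underlying: mem-fi-ur
1. o -> e, u -> i / F C0 _: fires at position(s) 6: memfiir
2. 0 -> e / C _ C: inserts after position(s) 3: memefiir
surface: memefiir

cell NUM=mi, TOR=un:
underlying: mem-sal-ter
1. o -> e, u -> i / F C0 _: no change
2. 0 -> e / C _ C: inserts after position(s) 3, 6: memesaleter
surface: memesaleter

cell NUM=zo, TOR=du:
underlying: mem-fi-sfo
1. o -> e, u -> i / F C0 _: fires at position(s) 8: memfisfe
2. 0 -> e / C _ C: inserts after position(s) 3, 6: memefisefe
surface: memefisefe

cell NUM=mi, TOR=ak:
underlying: mem-s-ter
1. o -> e, u -> i / F C0 _: no change
2. 0 -> e / C _ C: inserts after position(s) 3, 4: memeseter
surface: memeseter

cell NUM=mi, TOR=du:
underlying: mem-fi-ter
1. o -> e, u -> i / F C0 _: no change
2. 0 -> e / C _ C: inserts after position(s) 3: memefiter
surface: memefiter


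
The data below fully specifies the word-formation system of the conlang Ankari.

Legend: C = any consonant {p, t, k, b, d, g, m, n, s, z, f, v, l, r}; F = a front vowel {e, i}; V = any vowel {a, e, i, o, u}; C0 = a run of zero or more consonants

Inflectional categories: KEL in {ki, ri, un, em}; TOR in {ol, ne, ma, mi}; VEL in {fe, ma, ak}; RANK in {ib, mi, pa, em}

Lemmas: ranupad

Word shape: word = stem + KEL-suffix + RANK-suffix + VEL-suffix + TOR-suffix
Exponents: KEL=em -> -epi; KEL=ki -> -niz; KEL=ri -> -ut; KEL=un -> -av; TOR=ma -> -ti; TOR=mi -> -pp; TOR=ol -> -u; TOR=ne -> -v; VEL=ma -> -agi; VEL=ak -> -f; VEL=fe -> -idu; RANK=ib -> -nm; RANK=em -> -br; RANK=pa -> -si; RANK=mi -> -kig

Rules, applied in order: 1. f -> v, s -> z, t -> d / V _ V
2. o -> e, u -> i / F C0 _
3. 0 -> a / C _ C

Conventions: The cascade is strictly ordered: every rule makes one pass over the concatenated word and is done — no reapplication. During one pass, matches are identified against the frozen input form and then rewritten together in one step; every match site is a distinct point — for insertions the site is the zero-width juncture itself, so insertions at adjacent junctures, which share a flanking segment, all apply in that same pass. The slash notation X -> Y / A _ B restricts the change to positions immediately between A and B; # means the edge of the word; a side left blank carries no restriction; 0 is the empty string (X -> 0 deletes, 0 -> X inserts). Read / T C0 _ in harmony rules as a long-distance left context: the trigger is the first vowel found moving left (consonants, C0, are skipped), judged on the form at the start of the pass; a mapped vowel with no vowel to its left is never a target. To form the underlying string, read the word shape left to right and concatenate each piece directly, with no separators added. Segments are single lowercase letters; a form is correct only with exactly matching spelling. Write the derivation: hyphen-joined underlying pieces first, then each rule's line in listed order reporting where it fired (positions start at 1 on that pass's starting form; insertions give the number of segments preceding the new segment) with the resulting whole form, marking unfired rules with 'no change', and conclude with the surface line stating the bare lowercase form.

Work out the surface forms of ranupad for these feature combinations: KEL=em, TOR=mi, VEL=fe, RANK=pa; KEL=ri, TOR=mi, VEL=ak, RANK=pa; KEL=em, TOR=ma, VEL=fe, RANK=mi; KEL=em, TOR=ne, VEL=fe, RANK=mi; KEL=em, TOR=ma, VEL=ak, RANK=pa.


cell KEL=em, TOR=mi, VEL=fe, RANK=pa:
underlying: ranupad-epi-si-idu-pp
1. f -> v, s -> z, t -> d / V _ V: fires at position(s) 11: ranupadepiziidupp
2. o -> e, u -> i / F C0 _: fires at position(s) 15: ranupadepiziidipp
3. 0 -> a / C _ C: inserts after position(s) 16: ranupadepiziidipap
surface: ranupadepiziidipap

cell KEL=ri, TOR=mi, VEL=ak, RANK=pa:
underlying: ranupad-ut-si-f-pp
1. f -> v, s -> z, t -> d / V _ V: no change
2. o -> e, u -> i / F C0 _: no change
3. 0 -> a / C _ C: inserts after position(s) 9, 12, 13: ranupadutasifapap
surface: ranupadutasifapap

cell KEL=em, TOR=ma, VEL=fe, RANK=mi:
underlying: ranupad-epi-kig-idu-ti
1. f -> v, s -> z, t -> d / V _ V: fires at position(s) 17: ranupadepikigidudi
2. o -> e, u -> i / F C0 _: fires at position(s) 16: ranupadepikigididi
3. 0 -> a / C _ C: no change
surface: ranupadepikigididi

cell KEL=em, TOR=ne, VEL=fe, RANK=mi:
underlying: ranupad-epi-kig-idu-v
1. f -> v, s -> z, t -> d / V _ V: no change
2. o -> e, u -> i / F C0 _: fires at position(s) 16: ranupadepikigidiv
3. 0 -> a / C _ C: no change
surface: ranupadepikigidiv

cell KEL=em, TOR=ma, VEL=ak, RANK=pa:
underlying: ranupad-epi-si-f-ti
1. f -> v, s -> z, t -> d / V _ V: fires at position(s) 11: ranupadepizifti
2. o -> e, u -> i / F C0 _: no change
3. 0 -> a / C _ C: inserts after position(s) 13: ranupadepizifati
surface: ranupadepizifati


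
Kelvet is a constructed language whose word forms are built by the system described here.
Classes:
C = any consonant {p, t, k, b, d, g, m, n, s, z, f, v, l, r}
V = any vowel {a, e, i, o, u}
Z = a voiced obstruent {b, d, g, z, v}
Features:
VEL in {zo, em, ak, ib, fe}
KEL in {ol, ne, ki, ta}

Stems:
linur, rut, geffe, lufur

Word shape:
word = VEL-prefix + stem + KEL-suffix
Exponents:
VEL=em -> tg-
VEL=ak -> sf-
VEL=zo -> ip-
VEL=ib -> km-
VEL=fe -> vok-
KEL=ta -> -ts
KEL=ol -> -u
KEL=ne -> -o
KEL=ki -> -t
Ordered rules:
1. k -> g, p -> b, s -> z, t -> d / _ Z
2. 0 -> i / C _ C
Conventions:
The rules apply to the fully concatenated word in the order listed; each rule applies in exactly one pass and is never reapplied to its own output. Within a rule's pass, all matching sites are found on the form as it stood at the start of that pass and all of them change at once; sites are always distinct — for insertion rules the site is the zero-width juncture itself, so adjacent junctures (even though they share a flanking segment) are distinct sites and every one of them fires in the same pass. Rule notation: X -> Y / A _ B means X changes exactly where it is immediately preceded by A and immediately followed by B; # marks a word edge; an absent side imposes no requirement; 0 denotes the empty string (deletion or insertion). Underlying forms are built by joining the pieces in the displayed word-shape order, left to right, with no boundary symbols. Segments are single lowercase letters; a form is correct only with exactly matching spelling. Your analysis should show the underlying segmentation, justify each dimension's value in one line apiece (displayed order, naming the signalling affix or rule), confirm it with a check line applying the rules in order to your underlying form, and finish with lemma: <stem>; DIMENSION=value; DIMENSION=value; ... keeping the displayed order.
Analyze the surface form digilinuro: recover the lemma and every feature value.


underlying: tg-linur-o
VEL=em - signalled by the affix tg-
KEL=ne - signalled by the affix -o
check: tglinuro -> dglinuro -> digilinuro
lemma: linur; VEL=em; KEL=ne


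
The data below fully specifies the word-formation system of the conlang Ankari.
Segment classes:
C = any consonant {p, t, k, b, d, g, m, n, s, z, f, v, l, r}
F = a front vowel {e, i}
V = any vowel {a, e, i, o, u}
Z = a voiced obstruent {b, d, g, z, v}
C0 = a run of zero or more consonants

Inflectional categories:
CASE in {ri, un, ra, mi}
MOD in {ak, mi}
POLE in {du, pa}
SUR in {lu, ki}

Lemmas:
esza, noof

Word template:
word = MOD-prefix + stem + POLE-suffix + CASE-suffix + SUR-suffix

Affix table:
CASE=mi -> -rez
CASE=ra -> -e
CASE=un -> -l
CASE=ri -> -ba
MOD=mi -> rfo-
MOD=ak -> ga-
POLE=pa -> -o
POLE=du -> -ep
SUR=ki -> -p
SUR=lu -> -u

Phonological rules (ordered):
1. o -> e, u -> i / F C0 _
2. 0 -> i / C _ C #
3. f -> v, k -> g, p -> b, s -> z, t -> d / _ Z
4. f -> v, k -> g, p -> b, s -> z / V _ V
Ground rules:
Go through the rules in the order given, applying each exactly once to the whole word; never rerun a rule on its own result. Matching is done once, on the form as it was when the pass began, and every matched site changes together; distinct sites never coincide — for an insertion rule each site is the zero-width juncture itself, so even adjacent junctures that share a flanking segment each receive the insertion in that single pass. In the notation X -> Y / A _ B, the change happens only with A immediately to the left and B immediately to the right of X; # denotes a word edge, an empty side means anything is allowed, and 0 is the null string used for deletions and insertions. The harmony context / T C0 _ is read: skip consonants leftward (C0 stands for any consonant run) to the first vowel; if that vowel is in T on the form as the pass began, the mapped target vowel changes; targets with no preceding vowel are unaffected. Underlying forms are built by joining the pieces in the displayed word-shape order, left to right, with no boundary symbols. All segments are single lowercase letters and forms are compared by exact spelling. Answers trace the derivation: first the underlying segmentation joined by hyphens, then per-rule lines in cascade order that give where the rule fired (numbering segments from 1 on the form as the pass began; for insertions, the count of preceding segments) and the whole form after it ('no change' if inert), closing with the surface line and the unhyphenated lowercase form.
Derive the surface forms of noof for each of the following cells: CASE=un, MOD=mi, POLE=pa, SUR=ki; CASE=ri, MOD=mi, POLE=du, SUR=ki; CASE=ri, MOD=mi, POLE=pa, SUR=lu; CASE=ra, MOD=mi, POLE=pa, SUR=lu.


cell CASE=un, MOD=mi, POLE=pa, SUR=ki:
underlying: rfo-noof-o-l-p
1. o -> e, u -> i / F C0 _: no change
2. 0 -> i / C _ C #: inserts after position(s) 9: rfonoofolip
3. f -> v, k -> g, p -> b, s -> z, t -> d / _ Z: no change
4. f -> v, k -> g, p -> b, s -> z / V _ V: fires at position(s) 7: rfonoovolip
surface: rfonoovolip

cell CASE=ri, MOD=mi, POLE=du, SUR=ki:
underlying: rfo-noof-ep-ba-p
1. o -> e, u -> i / F C0 _: no change
2. 0 -> i / C _ C #: no change
3. f -> v, k -> g, p -> b, s -> z, t -> d / _ Z: fires at position(s) 9: rfonoofebbap
4. f -> v, k -> g, p -> b, s -> z / V _ V: fires at position(s) 7: rfonoovebbap
surface: rfonoovebbap

cell CASE=ri, MOD=mi, POLE=pa, SUR=lu:
underlying: rfo-noof-o-ba-u
1. o -> e, u -> i / F C0 _: no change
2. 0 -> i / C _ C #: no change
3. f -> v, k -> g, p -> b, s -> z, t -> d / _ Z: no change
4. f -> v, k -> g, p -> b, s -> z / V _ V: fires at position(s) 7: rfonoovobau
surface: rfonoovobau

cell CASE=ra, MOD=mi, POLE=pa, SUR=lu:
underlying: rfo-noof-o-e-u
1. o -> e, u -> i / F C0 _: fires at position(s) 10: rfonoofoei
2. 0 -> i / C _ C #: no change
3. f -> v, k -> g, p -> b, s -> z, t -> d / _ Z: no change
4. f -> v, k -> g, p -> b, s -> z / V _ V: fires at position(s) 7: rfonoovoei
surface: rfonoovoei


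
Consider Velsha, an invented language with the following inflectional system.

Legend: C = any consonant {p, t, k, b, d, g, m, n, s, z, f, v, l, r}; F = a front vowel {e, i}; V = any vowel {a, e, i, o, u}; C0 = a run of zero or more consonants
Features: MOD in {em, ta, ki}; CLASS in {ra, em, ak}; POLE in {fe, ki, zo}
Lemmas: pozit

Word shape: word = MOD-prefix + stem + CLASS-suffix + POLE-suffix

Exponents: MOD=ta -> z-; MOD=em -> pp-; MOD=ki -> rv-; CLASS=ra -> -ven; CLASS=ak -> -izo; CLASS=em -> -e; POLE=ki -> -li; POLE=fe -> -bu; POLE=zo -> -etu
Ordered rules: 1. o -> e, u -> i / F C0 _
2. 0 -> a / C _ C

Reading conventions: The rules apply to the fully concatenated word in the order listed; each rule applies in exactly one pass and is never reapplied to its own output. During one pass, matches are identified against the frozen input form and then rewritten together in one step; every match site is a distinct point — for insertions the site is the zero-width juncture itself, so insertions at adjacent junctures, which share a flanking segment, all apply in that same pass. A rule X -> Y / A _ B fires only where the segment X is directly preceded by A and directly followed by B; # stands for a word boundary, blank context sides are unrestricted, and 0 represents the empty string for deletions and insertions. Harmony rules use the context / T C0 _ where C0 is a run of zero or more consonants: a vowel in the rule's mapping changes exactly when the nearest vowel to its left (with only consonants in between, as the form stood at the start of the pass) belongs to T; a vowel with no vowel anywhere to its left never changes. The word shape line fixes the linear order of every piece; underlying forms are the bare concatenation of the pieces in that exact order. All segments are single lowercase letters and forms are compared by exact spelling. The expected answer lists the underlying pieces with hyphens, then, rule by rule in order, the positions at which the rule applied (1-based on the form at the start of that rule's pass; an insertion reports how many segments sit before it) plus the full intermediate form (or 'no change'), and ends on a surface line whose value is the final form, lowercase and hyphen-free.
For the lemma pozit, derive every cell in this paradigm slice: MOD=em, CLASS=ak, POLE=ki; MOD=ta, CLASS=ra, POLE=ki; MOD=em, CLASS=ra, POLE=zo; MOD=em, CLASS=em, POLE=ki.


cell MOD=em, CLASS=ak, POLE=ki:
underlying: pp-pozit-izo-li
1. o -> e, u -> i / F C0 _: fires at position(s) 10: pppozitizeli
2. 0 -> a / C _ C: inserts after position(s) 1, 2: papapozitizeli
surface: papapozitizeli

cell MOD=ta, CLASS=ra, POLE=ki:
underlying: z-pozit-ven-li
1. o -> e, u -> i / F C0 _: no change
2. 0 -> a / C _ C: inserts after position(s) 1, 6, 9: zapozitavenali
surface: zapozitavenali

cell MOD=em, CLASS=ra, POLE=zo:
underlying: pp-pozit-ven-etu
1. o -> e, u -> i / F C0 _: fires at position(s) 13: pppozitveneti
2. 0 -> a / C _ C: inserts after position(s) 1, 2, 7: papapozitaveneti
surface: papapozitaveneti

cell MOD=em, CLASS=em, POLE=ki:
underlying: pp-pozit-e-li
1. o -> e, u -> i / F C0 _: no change
2. 0 -> a / C _ C: inserts after position(s) 1, 2: papapoziteli
surface: papapoziteli


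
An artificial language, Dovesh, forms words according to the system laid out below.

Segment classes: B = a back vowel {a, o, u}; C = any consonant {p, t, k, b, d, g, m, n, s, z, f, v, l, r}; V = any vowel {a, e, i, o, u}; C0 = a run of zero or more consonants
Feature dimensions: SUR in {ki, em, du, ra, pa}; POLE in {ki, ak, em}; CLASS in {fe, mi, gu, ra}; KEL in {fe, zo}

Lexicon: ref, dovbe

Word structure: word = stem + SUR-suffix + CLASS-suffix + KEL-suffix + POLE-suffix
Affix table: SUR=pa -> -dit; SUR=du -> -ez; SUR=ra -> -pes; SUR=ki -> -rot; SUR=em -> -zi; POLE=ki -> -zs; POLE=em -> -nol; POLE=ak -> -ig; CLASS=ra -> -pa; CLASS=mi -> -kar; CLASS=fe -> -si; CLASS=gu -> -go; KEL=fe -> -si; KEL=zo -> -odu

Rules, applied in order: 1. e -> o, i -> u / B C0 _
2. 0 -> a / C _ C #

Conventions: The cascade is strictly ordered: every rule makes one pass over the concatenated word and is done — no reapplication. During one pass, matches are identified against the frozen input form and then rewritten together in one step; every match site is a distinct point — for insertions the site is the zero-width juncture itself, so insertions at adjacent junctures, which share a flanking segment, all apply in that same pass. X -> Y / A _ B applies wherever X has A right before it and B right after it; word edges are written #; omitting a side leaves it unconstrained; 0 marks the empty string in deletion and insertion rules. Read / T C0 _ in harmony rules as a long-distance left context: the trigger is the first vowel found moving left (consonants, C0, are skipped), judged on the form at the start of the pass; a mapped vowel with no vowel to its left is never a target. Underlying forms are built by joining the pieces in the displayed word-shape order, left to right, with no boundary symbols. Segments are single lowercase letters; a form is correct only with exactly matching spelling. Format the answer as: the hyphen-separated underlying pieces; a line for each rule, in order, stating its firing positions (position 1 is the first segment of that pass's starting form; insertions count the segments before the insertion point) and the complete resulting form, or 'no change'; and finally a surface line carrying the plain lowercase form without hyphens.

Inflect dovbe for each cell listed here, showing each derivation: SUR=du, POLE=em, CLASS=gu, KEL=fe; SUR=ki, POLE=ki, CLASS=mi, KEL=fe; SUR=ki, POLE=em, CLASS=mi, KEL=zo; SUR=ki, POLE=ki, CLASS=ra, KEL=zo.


cell SUR=du, POLE=em, CLASS=gu, KEL=fe:
underlying: dovbe-ez-go-si-nol
1. e -> o, i -> u / B C0 _: fires at position(s) 5, 11: dovboezgosunol
2. 0 -> a / C _ C #: no change
surface: dovboezgosunol

cell SUR=ki, POLE=ki, CLASS=mi, KEL=fe:
underlying: dovbe-rot-kar-si-zs
1. e -> o, i -> u / B C0 _: fires at position(s) 5, 13: dovborotkarsuzs
2. 0 -> a / C _ C #: inserts after position(s) 14: dovborotkarsuzas
surface: dovborotkarsuzas

cell SUR=ki, POLE=em, CLASS=mi, KEL=zo:
underlying: dovbe-rot-kar-odu-nol
1. e -> o, i -> u / B C0 _: fires at position(s) 5: dovborotkarodunol
2. 0 -> a / C _ C #: no change
surface: dovborotkarodunol

cell SUR=ki, POLE=ki, CLASS=ra, KEL=zo:
underlying: dovbe-rot-pa-odu-zs
1. e -> o, i -> u / B C0 _: fires at position(s) 5: dovborotpaoduzs
2. 0 -> a / C _ C #: inserts after position(s) 14: dovborotpaoduzas
surface: dovborotpaoduzas
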